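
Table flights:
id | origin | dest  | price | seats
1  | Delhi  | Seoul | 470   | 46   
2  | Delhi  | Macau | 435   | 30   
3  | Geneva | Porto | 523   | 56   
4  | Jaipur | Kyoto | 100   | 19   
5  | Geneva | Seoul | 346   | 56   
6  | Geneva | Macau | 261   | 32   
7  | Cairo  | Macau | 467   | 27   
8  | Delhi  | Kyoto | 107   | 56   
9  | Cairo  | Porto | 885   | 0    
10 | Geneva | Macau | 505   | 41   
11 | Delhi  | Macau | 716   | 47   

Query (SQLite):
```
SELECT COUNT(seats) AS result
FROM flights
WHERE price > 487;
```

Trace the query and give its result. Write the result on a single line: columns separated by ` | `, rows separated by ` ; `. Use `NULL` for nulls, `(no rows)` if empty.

4

Rows where price > 487 → seats values: [56, 0, 41, 47].
COUNT(seats) counts non-NULL values → 4.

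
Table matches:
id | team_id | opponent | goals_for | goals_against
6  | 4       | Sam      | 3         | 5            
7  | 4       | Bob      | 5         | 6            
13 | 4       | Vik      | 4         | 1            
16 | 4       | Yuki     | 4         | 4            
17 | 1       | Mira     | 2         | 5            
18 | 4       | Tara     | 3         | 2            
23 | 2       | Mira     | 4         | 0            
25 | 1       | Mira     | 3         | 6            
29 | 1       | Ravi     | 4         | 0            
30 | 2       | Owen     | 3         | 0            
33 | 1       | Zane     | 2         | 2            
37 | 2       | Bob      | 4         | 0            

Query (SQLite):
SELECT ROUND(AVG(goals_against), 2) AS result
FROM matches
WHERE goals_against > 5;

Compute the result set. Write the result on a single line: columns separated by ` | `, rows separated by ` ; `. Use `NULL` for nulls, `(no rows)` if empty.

Rows where goals_against > 5 → goals_against values: [6, 6].
AVG = 12 / 2 (rounded to 2 dp).

6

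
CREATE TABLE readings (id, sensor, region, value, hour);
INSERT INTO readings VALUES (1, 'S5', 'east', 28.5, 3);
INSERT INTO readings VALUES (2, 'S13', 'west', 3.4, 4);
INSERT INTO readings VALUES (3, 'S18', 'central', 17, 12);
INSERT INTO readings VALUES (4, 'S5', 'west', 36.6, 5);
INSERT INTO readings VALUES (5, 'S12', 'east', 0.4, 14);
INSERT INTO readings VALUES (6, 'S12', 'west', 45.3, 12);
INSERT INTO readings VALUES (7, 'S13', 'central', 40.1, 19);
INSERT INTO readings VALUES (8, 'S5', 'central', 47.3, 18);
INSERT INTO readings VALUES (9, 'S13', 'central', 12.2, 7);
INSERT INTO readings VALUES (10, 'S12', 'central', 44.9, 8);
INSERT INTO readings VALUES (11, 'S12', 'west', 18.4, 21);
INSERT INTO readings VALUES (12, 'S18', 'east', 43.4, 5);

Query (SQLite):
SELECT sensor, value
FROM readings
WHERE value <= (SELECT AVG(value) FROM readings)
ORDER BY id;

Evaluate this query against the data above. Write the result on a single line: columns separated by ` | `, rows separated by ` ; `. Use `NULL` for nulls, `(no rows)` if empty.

S13 | 3.4 ; S18 | 17 ; S12 | 0.4 ; S13 | 12.2 ; S12 | 18.4

Scalar subquery: AVG(value) over all readings rows = 28.125.
Keep rows where value <= that value.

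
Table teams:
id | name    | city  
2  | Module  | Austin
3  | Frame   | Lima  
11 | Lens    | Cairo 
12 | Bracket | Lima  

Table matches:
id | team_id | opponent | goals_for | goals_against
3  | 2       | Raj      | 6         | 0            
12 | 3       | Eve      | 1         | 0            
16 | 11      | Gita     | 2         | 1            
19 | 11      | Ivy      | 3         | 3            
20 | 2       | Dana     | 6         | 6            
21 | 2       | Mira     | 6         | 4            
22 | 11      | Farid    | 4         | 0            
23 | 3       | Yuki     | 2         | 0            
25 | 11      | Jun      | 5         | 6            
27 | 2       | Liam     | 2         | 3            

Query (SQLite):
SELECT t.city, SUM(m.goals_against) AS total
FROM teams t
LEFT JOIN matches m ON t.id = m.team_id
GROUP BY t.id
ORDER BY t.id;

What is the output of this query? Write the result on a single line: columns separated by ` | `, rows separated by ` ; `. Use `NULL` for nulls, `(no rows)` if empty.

LEFT JOIN keeps every teams row; unmatched ones get NULL for matches columns.
Group by teams.id and compute SUM(m.goals_against). SUM over an all-NULL group is NULL.
  2: ids {3, 20, 21, 27} → SUM(m.goals_against)=13
  3: ids {12, 23} → SUM(m.goals_against)=0
  11: ids {16, 19, 22, 25} → SUM(m.goals_against)=10
  12: ids {—} → SUM(m.goals_against)=NULL

Austin | 13 ; Lima | 0 ; Cairo | 10 ; Lima | NULL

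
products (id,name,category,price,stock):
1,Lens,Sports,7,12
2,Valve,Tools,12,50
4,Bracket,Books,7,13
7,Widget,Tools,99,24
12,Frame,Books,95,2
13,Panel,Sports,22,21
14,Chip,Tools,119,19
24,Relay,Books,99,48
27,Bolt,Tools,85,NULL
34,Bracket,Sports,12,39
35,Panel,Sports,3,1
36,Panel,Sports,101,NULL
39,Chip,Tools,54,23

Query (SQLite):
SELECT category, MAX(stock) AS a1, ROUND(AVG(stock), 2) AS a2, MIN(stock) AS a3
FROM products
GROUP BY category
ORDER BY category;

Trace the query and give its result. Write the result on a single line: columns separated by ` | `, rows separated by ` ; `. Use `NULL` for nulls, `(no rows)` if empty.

Group products by category.
Per group compute: MAX(stock), ROUND(AVG(stock), 2), MIN(stock).
  Books: ids {4, 12, 24} → MAX(stock)=48, ROUND(AVG(stock), 2)=21, MIN(stock)=2
  Sports: ids {1, 13, 34, 35, 36} → MAX(stock)=39, ROUND(AVG(stock), 2)=18.25, MIN(stock)=1
  Tools: ids {2, 7, 14, 27, 39} → MAX(stock)=50, ROUND(AVG(stock), 2)=29, MIN(stock)=19

Books | 48 | 21 | 2 ; Sports | 39 | 18.25 | 1 ; Tools | 50 | 29 | 19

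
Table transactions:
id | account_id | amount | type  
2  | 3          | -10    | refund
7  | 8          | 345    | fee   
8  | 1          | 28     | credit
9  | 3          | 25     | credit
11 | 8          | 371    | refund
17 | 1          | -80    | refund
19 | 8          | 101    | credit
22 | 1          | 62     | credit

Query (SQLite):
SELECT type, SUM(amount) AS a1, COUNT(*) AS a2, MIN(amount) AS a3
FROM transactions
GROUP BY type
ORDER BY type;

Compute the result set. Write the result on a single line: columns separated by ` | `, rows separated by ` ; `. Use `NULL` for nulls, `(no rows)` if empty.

Group transactions by type.
Per group compute: SUM(amount), COUNT(*), MIN(amount).
  credit: ids {8, 9, 19, 22} → SUM(amount)=216, COUNT(*)=4, MIN(amount)=25
  fee: ids {7} → SUM(amount)=345, COUNT(*)=1, MIN(amount)=345
  refund: ids {2, 11, 17} → SUM(amount)=281, COUNT(*)=3, MIN(amount)=-80

credit | 216 | 4 | 25 ; fee | 345 | 1 | 345 ; refund | 281 | 3 | -80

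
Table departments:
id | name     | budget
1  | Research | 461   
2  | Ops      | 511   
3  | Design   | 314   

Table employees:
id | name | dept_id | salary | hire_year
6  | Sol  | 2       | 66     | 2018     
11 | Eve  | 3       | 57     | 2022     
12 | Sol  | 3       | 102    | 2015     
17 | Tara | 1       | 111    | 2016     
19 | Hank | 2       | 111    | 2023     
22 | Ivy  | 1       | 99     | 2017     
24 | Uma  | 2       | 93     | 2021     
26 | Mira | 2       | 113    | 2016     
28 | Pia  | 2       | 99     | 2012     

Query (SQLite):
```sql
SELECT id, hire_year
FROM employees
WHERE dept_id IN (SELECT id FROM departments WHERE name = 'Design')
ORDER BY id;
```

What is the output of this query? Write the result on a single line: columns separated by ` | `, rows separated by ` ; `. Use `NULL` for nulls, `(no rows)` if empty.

Inner query: departments.id where name = 'Design'.
Outer: keep employees rows whose dept_id is in that set.
Inner query → {3}

11 | 2022 ; 12 | 2015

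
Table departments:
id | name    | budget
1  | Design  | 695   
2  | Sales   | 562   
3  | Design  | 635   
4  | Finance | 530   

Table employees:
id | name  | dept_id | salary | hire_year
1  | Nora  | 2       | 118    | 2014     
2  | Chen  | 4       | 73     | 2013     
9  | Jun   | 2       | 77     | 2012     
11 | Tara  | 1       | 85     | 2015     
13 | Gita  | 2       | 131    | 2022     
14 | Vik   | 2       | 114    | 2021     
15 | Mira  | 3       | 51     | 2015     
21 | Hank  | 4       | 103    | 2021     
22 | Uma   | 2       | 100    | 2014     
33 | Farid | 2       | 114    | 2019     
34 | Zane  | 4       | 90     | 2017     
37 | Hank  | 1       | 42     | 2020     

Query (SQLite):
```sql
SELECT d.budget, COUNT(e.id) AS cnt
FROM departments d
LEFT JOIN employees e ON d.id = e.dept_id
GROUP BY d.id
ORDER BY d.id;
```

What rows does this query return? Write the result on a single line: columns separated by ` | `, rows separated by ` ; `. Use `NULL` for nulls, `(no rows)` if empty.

695 | 2 ; 562 | 6 ; 635 | 1 ; 530 | 3

LEFT JOIN keeps every departments row; unmatched ones get NULL for employees columns.
Group by departments.id and compute COUNT(e.id). COUNT(col) of an all-NULL group is 0.
  1: ids {11, 37} → COUNT(e.id)=2
  2: ids {1, 9, 13, 14, 22, 33} → COUNT(e.id)=6
  3: ids {15} → COUNT(e.id)=1
  4: ids {2, 21, 34} → COUNT(e.id)=3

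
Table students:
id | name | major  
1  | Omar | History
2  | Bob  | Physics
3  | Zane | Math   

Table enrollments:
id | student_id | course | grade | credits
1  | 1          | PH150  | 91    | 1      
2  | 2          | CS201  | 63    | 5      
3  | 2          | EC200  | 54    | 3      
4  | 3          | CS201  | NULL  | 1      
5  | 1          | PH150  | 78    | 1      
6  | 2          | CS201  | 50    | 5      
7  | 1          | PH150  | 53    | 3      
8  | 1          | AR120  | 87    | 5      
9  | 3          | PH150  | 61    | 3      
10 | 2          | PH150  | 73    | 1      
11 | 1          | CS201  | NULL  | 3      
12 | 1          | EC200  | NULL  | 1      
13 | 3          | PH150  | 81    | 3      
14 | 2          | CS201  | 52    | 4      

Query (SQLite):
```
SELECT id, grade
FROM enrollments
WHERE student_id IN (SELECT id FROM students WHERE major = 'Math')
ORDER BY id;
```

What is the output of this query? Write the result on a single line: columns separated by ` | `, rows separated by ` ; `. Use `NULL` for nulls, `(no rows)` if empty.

Inner query: students.id where major = 'Math'.
Outer: keep enrollments rows whose student_id is in that set.
Inner query → {3}

4 | NULL ; 9 | 61 ; 13 | 81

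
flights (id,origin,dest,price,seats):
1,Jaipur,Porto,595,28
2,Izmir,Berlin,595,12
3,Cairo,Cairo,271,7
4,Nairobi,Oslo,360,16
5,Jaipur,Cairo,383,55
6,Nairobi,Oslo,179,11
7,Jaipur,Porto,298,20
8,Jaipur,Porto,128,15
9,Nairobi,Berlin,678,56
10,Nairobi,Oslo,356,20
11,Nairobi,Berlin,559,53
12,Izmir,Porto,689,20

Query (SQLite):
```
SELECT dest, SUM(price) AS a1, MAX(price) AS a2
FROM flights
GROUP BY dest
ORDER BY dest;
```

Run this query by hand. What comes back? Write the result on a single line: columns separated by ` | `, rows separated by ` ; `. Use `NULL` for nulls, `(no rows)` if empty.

Berlin | 1832 | 678 ; Cairo | 654 | 383 ; Oslo | 895 | 360 ; Porto | 1710 | 689

Group flights by dest.
Per group compute: SUM(price), MAX(price).
  Berlin: ids {2, 9, 11} → SUM(price)=1832, MAX(price)=678
  Cairo: ids {3, 5} → SUM(price)=654, MAX(price)=383
  Oslo: ids {4, 6, 10} → SUM(price)=895, MAX(price)=360
  Porto: ids {1, 7, 8, 12} → SUM(price)=1710, MAX(price)=689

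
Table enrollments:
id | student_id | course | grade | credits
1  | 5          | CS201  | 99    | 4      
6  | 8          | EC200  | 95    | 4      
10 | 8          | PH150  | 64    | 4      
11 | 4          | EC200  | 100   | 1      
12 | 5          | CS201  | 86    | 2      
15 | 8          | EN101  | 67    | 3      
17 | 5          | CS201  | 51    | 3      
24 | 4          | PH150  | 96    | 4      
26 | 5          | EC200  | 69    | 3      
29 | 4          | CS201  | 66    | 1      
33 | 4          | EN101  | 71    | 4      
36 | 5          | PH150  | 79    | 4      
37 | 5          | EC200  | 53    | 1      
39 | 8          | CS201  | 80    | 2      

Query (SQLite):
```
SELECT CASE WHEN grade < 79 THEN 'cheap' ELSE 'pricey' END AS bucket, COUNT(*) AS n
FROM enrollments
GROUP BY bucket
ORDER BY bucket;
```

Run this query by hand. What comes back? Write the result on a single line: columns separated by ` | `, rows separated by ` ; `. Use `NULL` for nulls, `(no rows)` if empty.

Bucket rows by grade < 79 → 'cheap' else 'pricey'; count each bucket.

cheap | 7 ; pricey | 7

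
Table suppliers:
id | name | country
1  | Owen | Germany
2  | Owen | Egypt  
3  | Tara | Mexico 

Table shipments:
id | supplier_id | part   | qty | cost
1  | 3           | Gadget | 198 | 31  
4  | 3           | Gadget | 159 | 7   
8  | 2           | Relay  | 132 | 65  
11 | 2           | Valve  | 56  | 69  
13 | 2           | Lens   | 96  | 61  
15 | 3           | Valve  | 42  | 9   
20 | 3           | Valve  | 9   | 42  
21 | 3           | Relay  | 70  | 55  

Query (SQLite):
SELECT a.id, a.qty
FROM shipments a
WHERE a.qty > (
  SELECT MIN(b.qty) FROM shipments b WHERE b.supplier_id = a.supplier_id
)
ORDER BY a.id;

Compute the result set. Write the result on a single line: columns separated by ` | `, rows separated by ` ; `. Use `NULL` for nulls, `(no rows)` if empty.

For each shipments row a, compute MIN(qty) over rows sharing a.supplier_id.
Keep row a if a.qty > that per-group MIN.
  supplier_id=2: MIN(qty) = 56
  supplier_id=3: MIN(qty) = 9

1 | 198 ; 4 | 159 ; 8 | 132 ; 13 | 96 ; 15 | 42 ; 21 | 70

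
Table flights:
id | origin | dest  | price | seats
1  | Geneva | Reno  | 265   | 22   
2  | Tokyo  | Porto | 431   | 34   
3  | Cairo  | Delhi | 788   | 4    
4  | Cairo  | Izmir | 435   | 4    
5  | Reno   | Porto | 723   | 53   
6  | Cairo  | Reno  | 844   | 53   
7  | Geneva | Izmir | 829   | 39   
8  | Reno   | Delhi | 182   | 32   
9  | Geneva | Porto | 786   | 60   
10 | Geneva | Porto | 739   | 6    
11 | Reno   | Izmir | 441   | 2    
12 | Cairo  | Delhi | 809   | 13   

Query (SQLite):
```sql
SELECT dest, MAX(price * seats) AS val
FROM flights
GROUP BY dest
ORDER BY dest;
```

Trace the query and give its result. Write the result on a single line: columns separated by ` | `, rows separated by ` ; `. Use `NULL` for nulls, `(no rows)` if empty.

Delhi | 10517 ; Izmir | 32331 ; Porto | 47160 ; Reno | 44732

For each row compute price * seats.
Group by dest; take MAX of the expression per group.
  Delhi: ids {3, 8, 12} → MAX(price * seats)=10517
  Izmir: ids {4, 7, 11} → MAX(price * seats)=32331
  Porto: ids {2, 5, 9, 10} → MAX(price * seats)=47160
  Reno: ids {1, 6} → MAX(price * seats)=44732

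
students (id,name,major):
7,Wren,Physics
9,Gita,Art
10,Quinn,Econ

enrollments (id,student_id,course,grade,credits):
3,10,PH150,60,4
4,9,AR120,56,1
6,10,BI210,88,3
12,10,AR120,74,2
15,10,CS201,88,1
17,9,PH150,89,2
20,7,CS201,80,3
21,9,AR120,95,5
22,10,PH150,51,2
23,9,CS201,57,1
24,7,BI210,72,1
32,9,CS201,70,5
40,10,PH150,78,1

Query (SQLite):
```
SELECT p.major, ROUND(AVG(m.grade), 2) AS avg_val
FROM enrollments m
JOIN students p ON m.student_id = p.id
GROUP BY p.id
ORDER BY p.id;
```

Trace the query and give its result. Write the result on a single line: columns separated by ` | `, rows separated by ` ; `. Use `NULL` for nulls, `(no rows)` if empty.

Physics | 76 ; Art | 73.4 ; Econ | 73.17

Join each enrollments row to its students via student_id.
Group joined rows by students.id; compute ROUND(AVG(m.grade), 2) per group.
  7: ids {20, 24} → ROUND(AVG(m.grade), 2)=76
  9: ids {4, 17, 21, 23, 32} → ROUND(AVG(m.grade), 2)=73.4
  10: ids {3, 6, 12, 15, 22, 40} → ROUND(AVG(m.grade), 2)=73.17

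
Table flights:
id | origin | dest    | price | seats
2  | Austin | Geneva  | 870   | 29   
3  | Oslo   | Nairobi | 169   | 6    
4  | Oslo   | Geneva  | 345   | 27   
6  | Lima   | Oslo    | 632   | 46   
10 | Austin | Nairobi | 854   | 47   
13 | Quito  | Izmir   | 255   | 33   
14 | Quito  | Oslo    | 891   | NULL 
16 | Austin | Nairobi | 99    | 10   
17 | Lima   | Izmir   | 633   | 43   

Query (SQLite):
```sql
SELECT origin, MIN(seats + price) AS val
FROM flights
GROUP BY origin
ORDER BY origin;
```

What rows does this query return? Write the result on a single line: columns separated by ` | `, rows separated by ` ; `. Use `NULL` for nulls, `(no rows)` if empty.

Austin | 109 ; Lima | 676 ; Oslo | 175 ; Quito | 288

For each row compute seats + price.
Group by origin; take MIN of the expression per group.
  Austin: ids {2, 10, 16} → MIN(seats + price)=109
  Lima: ids {6, 17} → MIN(seats + price)=676
  Oslo: ids {3, 4} → MIN(seats + price)=175
  Quito: ids {13, 14} → MIN(seats + price)=288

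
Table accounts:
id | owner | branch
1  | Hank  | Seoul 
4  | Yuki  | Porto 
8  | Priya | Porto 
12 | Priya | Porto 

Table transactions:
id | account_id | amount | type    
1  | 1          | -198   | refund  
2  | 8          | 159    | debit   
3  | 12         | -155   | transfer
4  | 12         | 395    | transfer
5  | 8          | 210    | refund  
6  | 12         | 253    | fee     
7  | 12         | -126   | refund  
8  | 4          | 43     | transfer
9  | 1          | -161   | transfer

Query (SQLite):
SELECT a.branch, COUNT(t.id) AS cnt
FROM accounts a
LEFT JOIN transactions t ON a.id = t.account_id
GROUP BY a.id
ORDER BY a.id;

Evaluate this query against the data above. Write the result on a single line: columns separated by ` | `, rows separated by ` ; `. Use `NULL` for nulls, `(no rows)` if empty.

Seoul | 2 ; Porto | 1 ; Porto | 2 ; Porto | 4

LEFT JOIN keeps every accounts row; unmatched ones get NULL for transactions columns.
Group by accounts.id and compute COUNT(t.id). COUNT(col) of an all-NULL group is 0.
  1: ids {1, 9} → COUNT(t.id)=2
  4: ids {8} → COUNT(t.id)=1
  8: ids {2, 5} → COUNT(t.id)=2
  12: ids {3, 4, 6, 7} → COUNT(t.id)=4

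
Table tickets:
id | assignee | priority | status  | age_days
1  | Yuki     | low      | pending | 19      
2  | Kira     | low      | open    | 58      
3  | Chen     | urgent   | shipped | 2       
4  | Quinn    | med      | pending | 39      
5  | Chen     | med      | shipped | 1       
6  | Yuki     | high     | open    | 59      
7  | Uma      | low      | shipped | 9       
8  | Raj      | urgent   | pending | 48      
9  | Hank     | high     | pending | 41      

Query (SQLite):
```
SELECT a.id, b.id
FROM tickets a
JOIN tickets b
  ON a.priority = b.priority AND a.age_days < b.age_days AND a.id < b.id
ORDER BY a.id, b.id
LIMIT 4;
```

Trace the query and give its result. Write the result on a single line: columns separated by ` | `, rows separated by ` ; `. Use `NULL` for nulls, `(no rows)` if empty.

Pairs (a,b) with same priority, a.age_days < b.age_days, a.id < b.id.
priority groups: high:{6,9} low:{1,2,7} med:{4,5} urgent:{3,8}
Ordered by (a.id, b.id); first 4.

1 | 2 ; 3 | 8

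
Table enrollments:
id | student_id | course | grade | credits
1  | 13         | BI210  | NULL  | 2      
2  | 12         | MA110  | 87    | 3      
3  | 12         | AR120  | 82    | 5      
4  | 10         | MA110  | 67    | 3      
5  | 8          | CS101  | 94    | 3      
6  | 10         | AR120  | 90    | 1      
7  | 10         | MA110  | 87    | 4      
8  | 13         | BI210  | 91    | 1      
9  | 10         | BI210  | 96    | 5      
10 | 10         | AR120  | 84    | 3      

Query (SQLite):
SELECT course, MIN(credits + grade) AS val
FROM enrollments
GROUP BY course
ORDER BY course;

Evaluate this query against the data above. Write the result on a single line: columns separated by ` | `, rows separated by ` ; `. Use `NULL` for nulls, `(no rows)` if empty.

AR120 | 87 ; BI210 | 92 ; CS101 | 97 ; MA110 | 70

For each row compute credits + grade.
Group by course; take MIN of the expression per group.
  AR120: ids {3, 6, 10} → MIN(credits + grade)=87
  BI210: ids {1, 8, 9} → MIN(credits + grade)=92
  CS101: ids {5} → MIN(credits + grade)=97
  MA110: ids {2, 4, 7} → MIN(credits + grade)=70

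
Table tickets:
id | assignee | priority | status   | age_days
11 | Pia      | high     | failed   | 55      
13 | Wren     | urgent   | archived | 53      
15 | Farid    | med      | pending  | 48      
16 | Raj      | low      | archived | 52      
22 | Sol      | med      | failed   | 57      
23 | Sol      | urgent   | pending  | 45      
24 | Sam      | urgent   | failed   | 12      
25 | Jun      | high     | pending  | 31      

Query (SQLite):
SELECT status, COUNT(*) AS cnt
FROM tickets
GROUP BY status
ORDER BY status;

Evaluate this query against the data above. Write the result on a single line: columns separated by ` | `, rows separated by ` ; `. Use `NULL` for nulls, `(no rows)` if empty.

Partition tickets by status; compute COUNT(*) within each group.
  archived: ids {13, 16} → COUNT(*)=2
  failed: ids {11, 22, 24} → COUNT(*)=3
  pending: ids {15, 23, 25} → COUNT(*)=3

archived | 2 ; failed | 3 ; pending | 3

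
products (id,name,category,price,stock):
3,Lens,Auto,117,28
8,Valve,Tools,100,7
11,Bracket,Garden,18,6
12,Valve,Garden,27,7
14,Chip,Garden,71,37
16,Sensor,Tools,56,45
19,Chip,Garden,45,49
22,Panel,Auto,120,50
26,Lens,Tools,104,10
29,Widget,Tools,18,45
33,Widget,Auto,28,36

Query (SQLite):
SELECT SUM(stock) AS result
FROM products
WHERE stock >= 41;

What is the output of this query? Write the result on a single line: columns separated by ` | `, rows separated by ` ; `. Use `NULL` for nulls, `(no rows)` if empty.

Rows where stock >= 41 → stock values: [45, 49, 50, 45].
SUM of non-NULL values = 189.

189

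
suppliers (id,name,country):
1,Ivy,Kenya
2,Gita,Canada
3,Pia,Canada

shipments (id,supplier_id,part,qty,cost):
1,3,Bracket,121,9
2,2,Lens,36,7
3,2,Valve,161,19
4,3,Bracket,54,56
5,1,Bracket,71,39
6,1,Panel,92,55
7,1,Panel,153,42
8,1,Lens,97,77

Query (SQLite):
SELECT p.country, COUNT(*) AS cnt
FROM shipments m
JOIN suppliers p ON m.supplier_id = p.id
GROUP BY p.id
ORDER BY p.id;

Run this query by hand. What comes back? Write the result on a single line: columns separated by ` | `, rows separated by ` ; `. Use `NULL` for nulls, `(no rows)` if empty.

Kenya | 4 ; Canada | 2 ; Canada | 2

Join each shipments row to its suppliers via supplier_id.
Group joined rows by suppliers.id; compute COUNT(*) per group.
  1: ids {5, 6, 7, 8} → COUNT(*)=4
  2: ids {2, 3} → COUNT(*)=2
  3: ids {1, 4} → COUNT(*)=2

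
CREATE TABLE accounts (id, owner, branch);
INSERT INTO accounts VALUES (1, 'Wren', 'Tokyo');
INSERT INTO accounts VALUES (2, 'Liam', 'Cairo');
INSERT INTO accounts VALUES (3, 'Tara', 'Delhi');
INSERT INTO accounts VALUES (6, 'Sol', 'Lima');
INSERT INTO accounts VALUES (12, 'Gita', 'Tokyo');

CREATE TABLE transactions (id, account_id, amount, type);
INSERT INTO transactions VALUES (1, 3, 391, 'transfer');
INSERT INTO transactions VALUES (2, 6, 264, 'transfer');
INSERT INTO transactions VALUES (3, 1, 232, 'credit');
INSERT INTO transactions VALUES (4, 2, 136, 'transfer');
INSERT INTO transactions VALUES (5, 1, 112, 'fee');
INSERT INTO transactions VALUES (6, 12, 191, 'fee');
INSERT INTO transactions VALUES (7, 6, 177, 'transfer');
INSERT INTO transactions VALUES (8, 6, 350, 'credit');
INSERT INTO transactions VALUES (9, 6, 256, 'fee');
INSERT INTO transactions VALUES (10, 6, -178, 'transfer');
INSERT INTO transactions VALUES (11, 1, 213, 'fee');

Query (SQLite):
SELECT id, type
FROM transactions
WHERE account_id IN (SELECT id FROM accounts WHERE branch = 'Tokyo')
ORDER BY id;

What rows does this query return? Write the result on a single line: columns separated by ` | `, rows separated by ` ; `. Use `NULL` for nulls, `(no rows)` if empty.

3 | credit ; 5 | fee ; 6 | fee ; 11 | fee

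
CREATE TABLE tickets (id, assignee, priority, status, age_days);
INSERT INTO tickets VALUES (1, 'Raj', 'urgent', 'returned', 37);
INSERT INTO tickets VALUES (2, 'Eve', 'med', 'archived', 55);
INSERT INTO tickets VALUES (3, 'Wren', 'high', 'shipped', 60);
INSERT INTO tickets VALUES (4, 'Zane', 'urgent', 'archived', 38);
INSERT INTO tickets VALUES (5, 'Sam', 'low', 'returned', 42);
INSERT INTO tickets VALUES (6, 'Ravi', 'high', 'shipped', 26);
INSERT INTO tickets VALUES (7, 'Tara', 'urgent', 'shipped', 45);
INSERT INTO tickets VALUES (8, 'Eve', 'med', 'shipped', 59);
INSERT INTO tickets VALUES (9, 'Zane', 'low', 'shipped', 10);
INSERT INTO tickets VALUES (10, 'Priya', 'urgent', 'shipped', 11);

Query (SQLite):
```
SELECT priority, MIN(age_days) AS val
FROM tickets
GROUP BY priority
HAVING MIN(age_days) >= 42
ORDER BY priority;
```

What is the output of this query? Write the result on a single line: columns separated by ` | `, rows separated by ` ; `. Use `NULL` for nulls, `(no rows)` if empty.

med | 55

Partition tickets by priority; compute MIN(age_days) within each group.
HAVING: keep groups where MIN(age_days) >= 42.
  high: ids {3, 6} → MIN(age_days)=26
  low: ids {5, 9} → MIN(age_days)=10
  med: ids {2, 8} → MIN(age_days)=55
  urgent: ids {1, 4, 7, 10} → MIN(age_days)=11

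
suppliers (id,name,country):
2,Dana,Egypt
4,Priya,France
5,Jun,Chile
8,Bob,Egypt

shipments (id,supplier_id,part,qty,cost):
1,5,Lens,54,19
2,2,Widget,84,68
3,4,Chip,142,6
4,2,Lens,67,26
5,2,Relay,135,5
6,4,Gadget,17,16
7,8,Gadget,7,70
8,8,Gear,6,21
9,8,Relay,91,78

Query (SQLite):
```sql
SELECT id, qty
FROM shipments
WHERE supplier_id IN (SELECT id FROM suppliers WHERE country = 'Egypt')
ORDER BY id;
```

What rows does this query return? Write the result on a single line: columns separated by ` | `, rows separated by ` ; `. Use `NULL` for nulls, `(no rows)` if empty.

2 | 84 ; 4 | 67 ; 5 | 135 ; 7 | 7 ; 8 | 6 ; 9 | 91

Inner query: suppliers.id where country = 'Egypt'.
Outer: keep shipments rows whose supplier_id is in that set.
Inner query → {2, 8}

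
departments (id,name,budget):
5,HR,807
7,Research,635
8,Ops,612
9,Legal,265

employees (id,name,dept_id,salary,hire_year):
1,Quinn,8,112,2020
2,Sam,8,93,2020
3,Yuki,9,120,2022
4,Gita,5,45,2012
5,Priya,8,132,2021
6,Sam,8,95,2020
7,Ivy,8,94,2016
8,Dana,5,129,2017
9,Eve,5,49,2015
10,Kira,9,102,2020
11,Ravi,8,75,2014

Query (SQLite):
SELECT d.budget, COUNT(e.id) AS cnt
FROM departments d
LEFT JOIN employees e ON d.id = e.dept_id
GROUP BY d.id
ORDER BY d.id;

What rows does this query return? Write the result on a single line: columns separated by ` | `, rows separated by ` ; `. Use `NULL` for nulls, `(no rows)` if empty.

807 | 3 ; 635 | 0 ; 612 | 6 ; 265 | 2

LEFT JOIN keeps every departments row; unmatched ones get NULL for employees columns.
Group by departments.id and compute COUNT(e.id). COUNT(col) of an all-NULL group is 0.
  5: ids {4, 8, 9} → COUNT(e.id)=3
  7: ids {—} → COUNT(e.id)=0
  8: ids {1, 2, 5, 6, 7, 11} → COUNT(e.id)=6
  9: ids {3, 10} → COUNT(e.id)=2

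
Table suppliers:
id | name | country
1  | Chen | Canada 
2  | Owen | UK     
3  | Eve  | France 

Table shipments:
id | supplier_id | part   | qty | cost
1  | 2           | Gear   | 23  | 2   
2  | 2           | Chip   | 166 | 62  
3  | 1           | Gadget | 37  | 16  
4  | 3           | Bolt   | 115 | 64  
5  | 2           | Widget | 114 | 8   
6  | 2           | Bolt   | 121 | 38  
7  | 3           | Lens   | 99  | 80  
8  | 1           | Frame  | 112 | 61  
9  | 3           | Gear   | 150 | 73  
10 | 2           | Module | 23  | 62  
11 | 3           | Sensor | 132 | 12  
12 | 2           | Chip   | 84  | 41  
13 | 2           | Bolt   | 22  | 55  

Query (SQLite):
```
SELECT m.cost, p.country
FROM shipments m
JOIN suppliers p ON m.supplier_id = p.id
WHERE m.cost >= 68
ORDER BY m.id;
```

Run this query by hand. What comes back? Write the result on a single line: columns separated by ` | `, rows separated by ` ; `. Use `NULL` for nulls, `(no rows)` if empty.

80 | France ; 73 | France

Each shipments row matches the suppliers row where supplier_id = suppliers.id.
Then keep rows with m.cost >= 68.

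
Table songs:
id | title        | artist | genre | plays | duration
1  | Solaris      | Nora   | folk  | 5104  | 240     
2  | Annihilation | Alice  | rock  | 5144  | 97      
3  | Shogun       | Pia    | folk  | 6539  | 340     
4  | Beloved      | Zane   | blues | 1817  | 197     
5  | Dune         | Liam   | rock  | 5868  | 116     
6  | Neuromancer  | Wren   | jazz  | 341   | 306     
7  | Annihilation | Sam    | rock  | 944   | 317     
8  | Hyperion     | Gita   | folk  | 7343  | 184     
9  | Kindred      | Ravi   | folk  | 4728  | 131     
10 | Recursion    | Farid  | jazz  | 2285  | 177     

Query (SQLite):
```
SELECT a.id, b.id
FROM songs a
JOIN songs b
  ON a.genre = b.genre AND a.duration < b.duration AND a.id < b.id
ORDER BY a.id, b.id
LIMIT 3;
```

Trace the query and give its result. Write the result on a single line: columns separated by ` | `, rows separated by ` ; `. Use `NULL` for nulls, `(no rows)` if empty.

1 | 3 ; 2 | 5 ; 2 | 7

Pairs (a,b) with same genre, a.duration < b.duration, a.id < b.id.
genre groups: blues:{4} folk:{1,3,8,9} jazz:{6,10} rock:{2,5,7}
Ordered by (a.id, b.id); first 3.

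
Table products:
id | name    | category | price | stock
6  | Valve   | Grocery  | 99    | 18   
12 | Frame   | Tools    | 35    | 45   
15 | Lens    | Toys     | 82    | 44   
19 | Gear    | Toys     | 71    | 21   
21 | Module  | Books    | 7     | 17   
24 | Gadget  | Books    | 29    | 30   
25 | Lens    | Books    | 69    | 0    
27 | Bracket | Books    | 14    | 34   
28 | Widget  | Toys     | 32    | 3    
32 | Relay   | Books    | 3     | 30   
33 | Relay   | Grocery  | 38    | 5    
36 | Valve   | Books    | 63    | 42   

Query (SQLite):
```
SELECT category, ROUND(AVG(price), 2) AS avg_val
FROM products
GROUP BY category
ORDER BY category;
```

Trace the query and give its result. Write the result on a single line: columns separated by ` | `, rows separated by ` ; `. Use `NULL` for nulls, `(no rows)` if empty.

Books | 30.83 ; Grocery | 68.5 ; Tools | 35 ; Toys | 61.67

Partition products by category; compute ROUND(AVG(price), 2) within each group.
  Books: ids {21, 24, 25, 27, 32, 36} → ROUND(AVG(price), 2)=30.83
  Grocery: ids {6, 33} → ROUND(AVG(price), 2)=68.5
  Tools: ids {12} → ROUND(AVG(price), 2)=35
  Toys: ids {15, 19, 28} → ROUND(AVG(price), 2)=61.67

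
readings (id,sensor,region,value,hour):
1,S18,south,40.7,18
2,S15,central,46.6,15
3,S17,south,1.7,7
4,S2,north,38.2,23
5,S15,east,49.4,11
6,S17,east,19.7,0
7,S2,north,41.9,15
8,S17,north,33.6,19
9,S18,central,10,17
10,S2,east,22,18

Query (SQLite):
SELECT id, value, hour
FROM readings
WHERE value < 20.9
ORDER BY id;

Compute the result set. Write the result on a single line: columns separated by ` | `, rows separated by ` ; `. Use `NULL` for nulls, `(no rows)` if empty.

3 | 1.7 | 7 ; 6 | 19.7 | 0 ; 9 | 10 | 17

value < 20.9: ids {3, 6, 9}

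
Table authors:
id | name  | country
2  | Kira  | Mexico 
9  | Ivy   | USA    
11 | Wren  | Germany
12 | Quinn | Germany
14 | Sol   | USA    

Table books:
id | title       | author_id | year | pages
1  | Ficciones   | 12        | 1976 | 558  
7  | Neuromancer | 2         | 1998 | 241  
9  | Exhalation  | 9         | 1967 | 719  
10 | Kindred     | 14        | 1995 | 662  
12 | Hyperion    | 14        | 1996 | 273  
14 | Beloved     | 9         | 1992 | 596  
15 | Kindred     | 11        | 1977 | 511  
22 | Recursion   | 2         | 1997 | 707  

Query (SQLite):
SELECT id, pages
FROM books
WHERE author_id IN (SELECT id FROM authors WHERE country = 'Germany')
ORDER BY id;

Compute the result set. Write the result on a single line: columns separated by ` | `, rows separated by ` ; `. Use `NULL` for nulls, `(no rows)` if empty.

1 | 558 ; 15 | 511

Inner query: authors.id where country = 'Germany'.
Outer: keep books rows whose author_id is in that set.
Inner query → {11, 12}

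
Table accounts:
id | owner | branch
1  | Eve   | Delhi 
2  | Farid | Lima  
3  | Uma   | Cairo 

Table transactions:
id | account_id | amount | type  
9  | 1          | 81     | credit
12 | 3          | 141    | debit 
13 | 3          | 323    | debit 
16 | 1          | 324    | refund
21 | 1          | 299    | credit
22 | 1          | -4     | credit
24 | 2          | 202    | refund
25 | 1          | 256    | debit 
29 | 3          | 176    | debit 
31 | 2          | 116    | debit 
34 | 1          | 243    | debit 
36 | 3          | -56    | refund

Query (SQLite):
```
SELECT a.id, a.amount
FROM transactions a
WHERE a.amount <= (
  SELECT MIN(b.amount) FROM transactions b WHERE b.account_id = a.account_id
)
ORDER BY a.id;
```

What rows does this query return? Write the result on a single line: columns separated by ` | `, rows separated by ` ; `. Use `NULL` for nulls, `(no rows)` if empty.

22 | -4 ; 31 | 116 ; 36 | -56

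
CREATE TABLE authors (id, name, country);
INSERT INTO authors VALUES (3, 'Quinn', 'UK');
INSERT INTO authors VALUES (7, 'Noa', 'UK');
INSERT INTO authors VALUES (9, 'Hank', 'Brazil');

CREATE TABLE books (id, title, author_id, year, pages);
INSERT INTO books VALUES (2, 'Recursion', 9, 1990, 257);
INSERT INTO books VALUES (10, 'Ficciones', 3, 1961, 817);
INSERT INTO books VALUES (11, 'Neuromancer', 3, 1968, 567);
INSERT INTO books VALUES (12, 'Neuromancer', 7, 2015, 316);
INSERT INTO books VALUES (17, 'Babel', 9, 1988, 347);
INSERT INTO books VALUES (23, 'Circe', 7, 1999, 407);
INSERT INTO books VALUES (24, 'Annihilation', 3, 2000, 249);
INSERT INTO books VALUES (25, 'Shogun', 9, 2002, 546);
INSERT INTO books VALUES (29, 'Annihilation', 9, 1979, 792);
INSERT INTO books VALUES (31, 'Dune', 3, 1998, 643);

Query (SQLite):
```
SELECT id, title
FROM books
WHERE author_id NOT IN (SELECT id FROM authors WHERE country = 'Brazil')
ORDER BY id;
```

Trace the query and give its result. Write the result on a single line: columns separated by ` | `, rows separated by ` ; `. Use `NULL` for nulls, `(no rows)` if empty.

10 | Ficciones ; 11 | Neuromancer ; 12 | Neuromancer ; 23 | Circe ; 24 | Annihilation ; 31 | Dune

Inner query: authors.id where country = 'Brazil'.
Outer: keep books rows whose author_id is not in that set.
Inner query → {9}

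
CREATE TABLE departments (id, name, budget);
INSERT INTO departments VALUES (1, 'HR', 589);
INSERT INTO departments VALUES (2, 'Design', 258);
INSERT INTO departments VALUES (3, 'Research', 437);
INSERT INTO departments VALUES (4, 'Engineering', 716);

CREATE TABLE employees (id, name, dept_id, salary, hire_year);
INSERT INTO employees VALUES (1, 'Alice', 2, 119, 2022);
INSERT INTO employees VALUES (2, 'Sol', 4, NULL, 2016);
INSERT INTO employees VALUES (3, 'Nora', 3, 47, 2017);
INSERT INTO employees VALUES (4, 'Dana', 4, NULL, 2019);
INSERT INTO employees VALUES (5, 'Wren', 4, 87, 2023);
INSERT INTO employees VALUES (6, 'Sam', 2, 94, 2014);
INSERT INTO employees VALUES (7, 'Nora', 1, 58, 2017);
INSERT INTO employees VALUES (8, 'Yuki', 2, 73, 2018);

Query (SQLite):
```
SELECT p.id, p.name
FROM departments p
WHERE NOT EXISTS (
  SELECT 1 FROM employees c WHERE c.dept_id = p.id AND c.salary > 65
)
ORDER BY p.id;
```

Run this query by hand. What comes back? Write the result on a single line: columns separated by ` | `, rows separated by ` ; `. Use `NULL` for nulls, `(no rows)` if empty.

For each departments row, check whether any employees with matching dept_id has salary > 65.
Keep rows where that is false.

1 | HR ; 3 | Research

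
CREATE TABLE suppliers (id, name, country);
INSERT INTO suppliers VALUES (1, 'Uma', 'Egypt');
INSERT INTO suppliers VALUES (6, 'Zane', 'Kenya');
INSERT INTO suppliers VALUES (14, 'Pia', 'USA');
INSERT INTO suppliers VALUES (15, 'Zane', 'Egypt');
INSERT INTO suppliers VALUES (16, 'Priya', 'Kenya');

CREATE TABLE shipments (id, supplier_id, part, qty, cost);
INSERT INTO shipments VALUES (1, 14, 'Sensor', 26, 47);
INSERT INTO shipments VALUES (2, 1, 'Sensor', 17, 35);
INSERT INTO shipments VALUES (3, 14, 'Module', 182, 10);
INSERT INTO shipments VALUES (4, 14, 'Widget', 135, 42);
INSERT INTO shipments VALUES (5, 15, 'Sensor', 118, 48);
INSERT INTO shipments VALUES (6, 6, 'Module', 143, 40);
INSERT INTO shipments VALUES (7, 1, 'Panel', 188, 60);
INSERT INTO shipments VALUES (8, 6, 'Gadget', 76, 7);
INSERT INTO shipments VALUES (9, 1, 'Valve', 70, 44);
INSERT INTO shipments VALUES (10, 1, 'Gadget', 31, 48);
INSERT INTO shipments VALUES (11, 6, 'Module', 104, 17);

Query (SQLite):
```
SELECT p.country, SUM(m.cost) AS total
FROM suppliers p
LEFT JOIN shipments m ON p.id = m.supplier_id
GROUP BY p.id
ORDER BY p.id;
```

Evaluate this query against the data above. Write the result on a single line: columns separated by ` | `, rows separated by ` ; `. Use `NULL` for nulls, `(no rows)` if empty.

Egypt | 187 ; Kenya | 64 ; USA | 99 ; Egypt | 48 ; Kenya | NULL

LEFT JOIN keeps every suppliers row; unmatched ones get NULL for shipments columns.
Group by suppliers.id and compute SUM(m.cost). SUM over an all-NULL group is NULL.
  1: ids {2, 7, 9, 10} → SUM(m.cost)=187
  6: ids {6, 8, 11} → SUM(m.cost)=64
  14: ids {1, 3, 4} → SUM(m.cost)=99
  15: ids {5} → SUM(m.cost)=48
  16: ids {—} → SUM(m.cost)=NULL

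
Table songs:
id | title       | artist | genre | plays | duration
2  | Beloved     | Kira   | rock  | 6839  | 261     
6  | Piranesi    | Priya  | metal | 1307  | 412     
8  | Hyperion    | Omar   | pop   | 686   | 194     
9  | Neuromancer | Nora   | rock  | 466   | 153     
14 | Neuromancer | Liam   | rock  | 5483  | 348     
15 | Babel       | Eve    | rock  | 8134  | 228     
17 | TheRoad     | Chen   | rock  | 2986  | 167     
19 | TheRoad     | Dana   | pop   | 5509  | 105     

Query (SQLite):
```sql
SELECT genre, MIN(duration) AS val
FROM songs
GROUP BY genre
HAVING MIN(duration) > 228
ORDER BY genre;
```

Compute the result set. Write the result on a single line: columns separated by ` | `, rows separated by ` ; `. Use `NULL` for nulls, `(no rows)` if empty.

metal | 412

Partition songs by genre; compute MIN(duration) within each group.
HAVING: keep groups where MIN(duration) > 228.
  metal: ids {6} → MIN(duration)=412
  pop: ids {8, 19} → MIN(duration)=105
  rock: ids {2, 9, 14, 15, 17} → MIN(duration)=153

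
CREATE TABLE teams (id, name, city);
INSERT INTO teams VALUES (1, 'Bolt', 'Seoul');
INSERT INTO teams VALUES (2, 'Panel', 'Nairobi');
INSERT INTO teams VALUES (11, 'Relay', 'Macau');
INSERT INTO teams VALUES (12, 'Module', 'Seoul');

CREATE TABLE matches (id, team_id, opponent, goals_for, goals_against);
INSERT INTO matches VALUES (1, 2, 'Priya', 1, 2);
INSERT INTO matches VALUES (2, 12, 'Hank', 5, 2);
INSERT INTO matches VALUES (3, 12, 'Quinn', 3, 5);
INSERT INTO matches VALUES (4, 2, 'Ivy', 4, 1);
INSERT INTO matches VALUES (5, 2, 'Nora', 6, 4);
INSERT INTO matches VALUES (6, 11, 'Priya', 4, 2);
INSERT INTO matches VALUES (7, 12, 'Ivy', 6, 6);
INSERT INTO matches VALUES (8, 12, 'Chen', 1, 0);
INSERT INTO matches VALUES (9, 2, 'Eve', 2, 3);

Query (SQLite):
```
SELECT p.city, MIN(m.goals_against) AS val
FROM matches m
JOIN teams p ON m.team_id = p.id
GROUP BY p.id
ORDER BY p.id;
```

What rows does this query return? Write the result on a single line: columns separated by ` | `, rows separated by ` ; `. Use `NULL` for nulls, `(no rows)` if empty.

Join each matches row to its teams via team_id.
Group joined rows by teams.id; compute MIN(m.goals_against) per group.
  2: ids {1, 4, 5, 9} → MIN(m.goals_against)=1
  11: ids {6} → MIN(m.goals_against)=2
  12: ids {2, 3, 7, 8} → MIN(m.goals_against)=0

Nairobi | 1 ; Macau | 2 ; Seoul | 0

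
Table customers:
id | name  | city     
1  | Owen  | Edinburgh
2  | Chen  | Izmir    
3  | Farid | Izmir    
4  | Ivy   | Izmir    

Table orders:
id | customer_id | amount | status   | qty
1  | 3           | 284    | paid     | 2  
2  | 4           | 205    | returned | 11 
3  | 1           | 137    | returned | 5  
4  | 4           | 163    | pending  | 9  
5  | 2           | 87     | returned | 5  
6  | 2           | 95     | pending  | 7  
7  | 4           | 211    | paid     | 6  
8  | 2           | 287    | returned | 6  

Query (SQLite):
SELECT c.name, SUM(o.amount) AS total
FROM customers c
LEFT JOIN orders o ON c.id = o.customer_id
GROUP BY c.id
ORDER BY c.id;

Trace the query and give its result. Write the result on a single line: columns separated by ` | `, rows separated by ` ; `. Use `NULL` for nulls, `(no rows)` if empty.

Owen | 137 ; Chen | 469 ; Farid | 284 ; Ivy | 579

LEFT JOIN keeps every customers row; unmatched ones get NULL for orders columns.
Group by customers.id and compute SUM(o.amount). SUM over an all-NULL group is NULL.
  1: ids {3} → SUM(o.amount)=137
  2: ids {5, 6, 8} → SUM(o.amount)=469
  3: ids {1} → SUM(o.amount)=284
  4: ids {2, 4, 7} → SUM(o.amount)=579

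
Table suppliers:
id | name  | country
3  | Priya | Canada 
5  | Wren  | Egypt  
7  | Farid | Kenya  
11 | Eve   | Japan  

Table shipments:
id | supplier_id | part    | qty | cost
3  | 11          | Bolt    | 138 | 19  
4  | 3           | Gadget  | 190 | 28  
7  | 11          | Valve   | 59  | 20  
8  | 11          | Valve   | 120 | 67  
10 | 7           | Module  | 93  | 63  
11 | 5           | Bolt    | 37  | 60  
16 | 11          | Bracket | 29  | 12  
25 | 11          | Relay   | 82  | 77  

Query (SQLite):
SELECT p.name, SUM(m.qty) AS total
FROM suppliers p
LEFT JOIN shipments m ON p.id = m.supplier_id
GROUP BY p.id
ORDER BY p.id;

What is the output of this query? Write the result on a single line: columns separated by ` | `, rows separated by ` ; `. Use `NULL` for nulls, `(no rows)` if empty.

Priya | 190 ; Wren | 37 ; Farid | 93 ; Eve | 428

LEFT JOIN keeps every suppliers row; unmatched ones get NULL for shipments columns.
Group by suppliers.id and compute SUM(m.qty). SUM over an all-NULL group is NULL.
  3: ids {4} → SUM(m.qty)=190
  5: ids {11} → SUM(m.qty)=37
  7: ids {10} → SUM(m.qty)=93
  11: ids {3, 7, 8, 16, 25} → SUM(m.qty)=428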